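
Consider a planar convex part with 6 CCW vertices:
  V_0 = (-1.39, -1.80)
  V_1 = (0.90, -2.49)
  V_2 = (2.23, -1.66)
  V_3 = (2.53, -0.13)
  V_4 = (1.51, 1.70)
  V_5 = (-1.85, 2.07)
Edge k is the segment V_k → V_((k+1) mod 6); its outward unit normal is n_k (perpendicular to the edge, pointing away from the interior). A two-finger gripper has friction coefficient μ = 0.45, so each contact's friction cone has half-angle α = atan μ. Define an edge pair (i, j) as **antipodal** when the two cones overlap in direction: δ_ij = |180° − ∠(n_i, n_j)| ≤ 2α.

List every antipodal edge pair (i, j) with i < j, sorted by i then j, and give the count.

α = atan 0.45 = 24.23°;  2α = 48.46°
n_0 = (-0.2885, -0.9575)
n_1 = (+0.5294, -0.8484)
n_2 = (+0.9813, -0.1924)
n_3 = (+0.8735, +0.4869)
n_4 = (+0.1095, +0.9940)
n_5 = (-0.9930, -0.1180)
  (0,1): δ = 131.27°  ·
  (0,2): δ = 84.33°  ·
  (0,3): δ = 44.10°  ✓
  (0,4): δ = 10.48°  ✓
  (0,5): δ = 113.55°  ·
  (1,2): δ = 133.06°  ·
  (1,3): δ = 92.83°  ·
  (1,4): δ = 38.25°  ✓
  (1,5): δ = 64.81°  ·
  (2,3): δ = 139.77°  ·
  (2,4): δ = 85.19°  ·
  (2,5): δ = 17.87°  ✓
  (3,4): δ = 125.42°  ·
  (3,5): δ = 22.36°  ✓
  (4,5): δ = 76.94°  ·
antipodal pairs: 5

count = 5; pairs: (0,3), (0,4), (1,4), (2,5), (3,5)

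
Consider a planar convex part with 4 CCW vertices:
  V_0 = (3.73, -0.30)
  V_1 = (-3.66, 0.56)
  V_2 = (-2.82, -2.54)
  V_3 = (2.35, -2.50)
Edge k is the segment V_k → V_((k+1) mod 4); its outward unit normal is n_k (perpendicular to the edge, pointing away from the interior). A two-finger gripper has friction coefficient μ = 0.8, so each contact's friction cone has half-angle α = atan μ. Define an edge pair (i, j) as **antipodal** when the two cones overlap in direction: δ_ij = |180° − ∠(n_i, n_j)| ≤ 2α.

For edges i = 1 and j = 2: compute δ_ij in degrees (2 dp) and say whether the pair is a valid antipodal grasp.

α = atan 0.8 = 38.66°;  2α = 77.32°
edge 1: e_1 = (+0.84, -3.10);  n_1 = (-0.9652, -0.2615)
edge 2: e_2 = (+5.17, +0.04);  n_2 = (+0.0077, -1.0000)
∠(n_1, n_2) = 75.28°
δ = |180° − 75.28°| = 104.72°
104.72° > 2α = 77.32°  →  invalid

δ = 104.72°, invalid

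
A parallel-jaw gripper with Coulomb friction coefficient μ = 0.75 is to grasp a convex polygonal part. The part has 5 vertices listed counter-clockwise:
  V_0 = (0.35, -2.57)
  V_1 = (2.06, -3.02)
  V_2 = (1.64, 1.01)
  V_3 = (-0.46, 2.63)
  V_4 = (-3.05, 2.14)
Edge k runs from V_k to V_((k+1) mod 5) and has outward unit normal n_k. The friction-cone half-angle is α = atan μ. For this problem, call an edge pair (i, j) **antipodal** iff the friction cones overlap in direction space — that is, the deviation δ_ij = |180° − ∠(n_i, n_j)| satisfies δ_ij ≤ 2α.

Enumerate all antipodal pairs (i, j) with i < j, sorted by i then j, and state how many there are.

α = atan 0.75 = 36.87°;  2α = 73.74°
n_0 = (-0.2545, -0.9671)
n_1 = (+0.9946, +0.1037)
n_2 = (+0.6108, +0.7918)
n_3 = (-0.1859, +0.9826)
n_4 = (-0.8108, -0.5853)
  (0,1): δ = 69.31°  ✓
  (0,2): δ = 22.90°  ✓
  (0,3): δ = 25.46°  ✓
  (0,4): δ = 140.57°  ·
  (1,2): δ = 133.60°  ·
  (1,3): δ = 85.24°  ·
  (1,4): δ = 29.87°  ✓
  (2,3): δ = 131.64°  ·
  (2,4): δ = 16.53°  ✓
  (3,4): δ = 64.89°  ✓
antipodal pairs: 6

count = 6; pairs: (0,1), (0,2), (0,3), (1,4), (2,4), (3,4)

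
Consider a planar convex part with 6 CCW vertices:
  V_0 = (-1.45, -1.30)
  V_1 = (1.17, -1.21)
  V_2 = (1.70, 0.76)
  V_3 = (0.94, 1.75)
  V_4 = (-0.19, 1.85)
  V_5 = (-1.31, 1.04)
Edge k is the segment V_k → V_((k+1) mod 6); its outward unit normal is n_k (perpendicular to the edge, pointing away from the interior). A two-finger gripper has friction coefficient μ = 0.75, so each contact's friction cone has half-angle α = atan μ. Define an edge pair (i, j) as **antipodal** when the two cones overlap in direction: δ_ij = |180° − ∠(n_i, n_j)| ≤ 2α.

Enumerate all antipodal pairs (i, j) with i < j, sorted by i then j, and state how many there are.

count = 6; pairs: (0,2), (0,3), (0,4), (1,4), (1,5), (2,5)

α = atan 0.75 = 36.87°;  2α = 73.74°
n_0 = (+0.0343, -0.9994)
n_1 = (+0.9657, -0.2598)
n_2 = (+0.7932, +0.6089)
n_3 = (+0.0882, +0.9961)
n_4 = (-0.5860, +0.8103)
n_5 = (-0.9982, +0.0597)
  (0,1): δ = 107.03°  ·
  (0,2): δ = 54.45°  ✓
  (0,3): δ = 7.02°  ✓
  (0,4): δ = 33.91°  ✓
  (0,5): δ = 84.61°  ·
  (1,2): δ = 127.43°  ·
  (1,3): δ = 80.00°  ·
  (1,4): δ = 39.07°  ✓
  (1,5): δ = 11.63°  ✓
  (2,3): δ = 132.57°  ·
  (2,4): δ = 91.64°  ·
  (2,5): δ = 40.94°  ✓
  (3,4): δ = 139.07°  ·
  (3,5): δ = 88.37°  ·
  (4,5): δ = 129.30°  ·
antipodal pairs: 6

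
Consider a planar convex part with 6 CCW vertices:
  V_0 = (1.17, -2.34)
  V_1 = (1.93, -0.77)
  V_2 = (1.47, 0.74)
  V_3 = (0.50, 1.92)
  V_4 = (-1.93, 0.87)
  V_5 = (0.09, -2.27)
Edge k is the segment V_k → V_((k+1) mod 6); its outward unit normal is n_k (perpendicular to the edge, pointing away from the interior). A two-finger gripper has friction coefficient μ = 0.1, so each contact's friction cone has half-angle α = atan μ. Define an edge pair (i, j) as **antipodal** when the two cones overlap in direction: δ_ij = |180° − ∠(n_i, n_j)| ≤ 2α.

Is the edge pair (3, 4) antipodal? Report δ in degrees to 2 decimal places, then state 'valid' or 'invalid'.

δ = 80.62°, invalid

α = atan 0.1 = 5.71°;  2α = 11.42°
edge 3: e_3 = (-2.43, -1.05);  n_3 = (-0.3967, +0.9180)
edge 4: e_4 = (+2.02, -3.14);  n_4 = (-0.8410, -0.5410)
∠(n_3, n_4) = 99.38°
δ = |180° − 99.38°| = 80.62°
80.62° > 2α = 11.42°  →  invalid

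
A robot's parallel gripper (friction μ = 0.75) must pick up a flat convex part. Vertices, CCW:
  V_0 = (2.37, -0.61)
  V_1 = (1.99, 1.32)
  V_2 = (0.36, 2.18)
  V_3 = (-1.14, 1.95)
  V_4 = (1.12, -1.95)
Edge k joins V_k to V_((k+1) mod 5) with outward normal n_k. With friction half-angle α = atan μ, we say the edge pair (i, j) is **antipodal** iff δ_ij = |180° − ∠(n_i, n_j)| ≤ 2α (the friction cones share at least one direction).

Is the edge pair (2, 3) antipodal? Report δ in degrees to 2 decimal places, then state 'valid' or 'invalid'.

α = atan 0.75 = 36.87°;  2α = 73.74°
edge 2: e_2 = (-1.50, -0.23);  n_2 = (-0.1516, +0.9884)
edge 3: e_3 = (+2.26, -3.90);  n_3 = (-0.8652, -0.5014)
∠(n_2, n_3) = 111.37°
δ = |180° − 111.37°| = 68.63°
68.63° ≤ 2α = 73.74°  →  valid

δ = 68.63°, valid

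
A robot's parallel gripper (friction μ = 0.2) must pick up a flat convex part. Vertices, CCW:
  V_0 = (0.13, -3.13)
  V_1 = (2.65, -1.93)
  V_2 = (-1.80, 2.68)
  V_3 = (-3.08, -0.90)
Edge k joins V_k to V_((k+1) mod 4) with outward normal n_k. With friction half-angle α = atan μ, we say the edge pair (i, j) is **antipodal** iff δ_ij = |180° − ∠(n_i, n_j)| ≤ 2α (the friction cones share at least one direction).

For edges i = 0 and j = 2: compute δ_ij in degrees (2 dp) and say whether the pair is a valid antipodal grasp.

α = atan 0.2 = 11.31°;  2α = 22.62°
edge 0: e_0 = (+2.52, +1.20);  n_0 = (+0.4299, -0.9029)
edge 2: e_2 = (-1.28, -3.58);  n_2 = (-0.9416, +0.3367)
∠(n_0, n_2) = 135.14°
δ = |180° − 135.14°| = 44.86°
44.86° > 2α = 22.62°  →  invalid

δ = 44.86°, invalid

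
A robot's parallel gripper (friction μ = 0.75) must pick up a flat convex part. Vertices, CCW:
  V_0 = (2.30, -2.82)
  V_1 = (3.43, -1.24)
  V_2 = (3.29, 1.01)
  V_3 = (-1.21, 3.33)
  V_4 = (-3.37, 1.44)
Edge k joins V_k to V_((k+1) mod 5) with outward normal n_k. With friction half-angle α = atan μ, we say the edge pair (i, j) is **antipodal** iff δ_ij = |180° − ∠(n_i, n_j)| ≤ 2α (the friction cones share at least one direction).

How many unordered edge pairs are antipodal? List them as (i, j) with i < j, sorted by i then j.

count = 4; pairs: (0,3), (1,3), (1,4), (2,4)

α = atan 0.75 = 36.87°;  2α = 73.74°
n_0 = (+0.8134, -0.5817)
n_1 = (+0.9981, +0.0621)
n_2 = (+0.4582, +0.8888)
n_3 = (-0.6585, +0.7526)
n_4 = (-0.6007, -0.7995)
  (0,1): δ = 140.87°  ·
  (0,2): δ = 81.70°  ·
  (0,3): δ = 13.24°  ✓
  (0,4): δ = 88.65°  ·
  (1,2): δ = 120.83°  ·
  (1,3): δ = 52.37°  ✓
  (1,4): δ = 49.52°  ✓
  (2,3): δ = 111.54°  ·
  (2,4): δ = 9.64°  ✓
  (3,4): δ = 78.10°  ·
antipodal pairs: 4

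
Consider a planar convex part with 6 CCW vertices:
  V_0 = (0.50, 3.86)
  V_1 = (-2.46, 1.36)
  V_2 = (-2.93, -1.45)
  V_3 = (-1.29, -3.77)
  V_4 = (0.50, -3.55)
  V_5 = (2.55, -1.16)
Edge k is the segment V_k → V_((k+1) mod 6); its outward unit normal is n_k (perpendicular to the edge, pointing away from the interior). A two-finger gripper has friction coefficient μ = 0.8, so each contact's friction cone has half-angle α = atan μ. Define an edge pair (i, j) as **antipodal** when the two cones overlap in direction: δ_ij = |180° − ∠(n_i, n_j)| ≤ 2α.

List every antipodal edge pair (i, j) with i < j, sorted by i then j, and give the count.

count = 9; pairs: (0,3), (0,4), (0,5), (1,3), (1,4), (1,5), (2,4), (2,5), (3,5)

α = atan 0.8 = 38.66°;  2α = 77.32°
n_0 = (-0.6452, +0.7640)
n_1 = (-0.9863, +0.1650)
n_2 = (-0.8166, -0.5772)
n_3 = (+0.1220, -0.9925)
n_4 = (+0.7590, -0.6511)
n_5 = (+0.9258, +0.3781)
  (0,1): δ = 139.68°  ·
  (0,2): δ = 94.93°  ·
  (0,3): δ = 33.18°  ✓
  (0,4): δ = 9.19°  ✓
  (0,5): δ = 72.03°  ✓
  (1,2): δ = 135.25°  ·
  (1,3): δ = 73.50°  ✓
  (1,4): δ = 31.13°  ✓
  (1,5): δ = 31.71°  ✓
  (2,3): δ = 118.25°  ·
  (2,4): δ = 75.88°  ✓
  (2,5): δ = 13.04°  ✓
  (3,4): δ = 137.63°  ·
  (3,5): δ = 74.79°  ✓
  (4,5): δ = 117.17°  ·
antipodal pairs: 9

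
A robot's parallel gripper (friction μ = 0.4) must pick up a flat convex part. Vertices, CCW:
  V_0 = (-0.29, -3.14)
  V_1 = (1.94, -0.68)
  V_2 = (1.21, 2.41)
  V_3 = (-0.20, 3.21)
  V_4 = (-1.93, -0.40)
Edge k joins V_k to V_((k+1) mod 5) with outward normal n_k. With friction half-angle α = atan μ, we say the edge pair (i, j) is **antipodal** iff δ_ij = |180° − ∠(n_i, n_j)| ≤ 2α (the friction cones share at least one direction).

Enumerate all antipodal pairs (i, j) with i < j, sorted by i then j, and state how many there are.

count = 4; pairs: (0,3), (1,3), (1,4), (2,4)

α = atan 0.4 = 21.80°;  2α = 43.60°
n_0 = (+0.7409, -0.6716)
n_1 = (+0.9732, +0.2299)
n_2 = (+0.4935, +0.8698)
n_3 = (-0.9018, +0.4322)
n_4 = (-0.8580, -0.5136)
  (0,1): δ = 124.52°  ·
  (0,2): δ = 77.38°  ·
  (0,3): δ = 16.59°  ✓
  (0,4): δ = 73.09°  ·
  (1,2): δ = 132.86°  ·
  (1,3): δ = 38.90°  ✓
  (1,4): δ = 17.61°  ✓
  (2,3): δ = 86.04°  ·
  (2,4): δ = 29.53°  ✓
  (3,4): δ = 123.49°  ·
antipodal pairs: 4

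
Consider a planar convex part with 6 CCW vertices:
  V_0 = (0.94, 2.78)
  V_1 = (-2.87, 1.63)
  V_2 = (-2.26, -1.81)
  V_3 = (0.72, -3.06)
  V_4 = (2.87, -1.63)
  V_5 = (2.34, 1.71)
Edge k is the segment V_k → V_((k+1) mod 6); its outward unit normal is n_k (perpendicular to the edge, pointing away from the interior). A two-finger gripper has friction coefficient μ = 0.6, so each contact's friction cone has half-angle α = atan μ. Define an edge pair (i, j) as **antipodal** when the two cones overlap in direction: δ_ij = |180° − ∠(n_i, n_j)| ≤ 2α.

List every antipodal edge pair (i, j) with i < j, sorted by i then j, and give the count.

α = atan 0.6 = 30.96°;  2α = 61.93°
n_0 = (-0.2890, +0.9573)
n_1 = (-0.9846, -0.1746)
n_2 = (-0.3868, -0.9222)
n_3 = (+0.5538, -0.8326)
n_4 = (+0.9876, +0.1567)
n_5 = (+0.6072, +0.7945)
  (0,1): δ = 96.74°  ·
  (0,2): δ = 39.55°  ✓
  (0,3): δ = 16.83°  ✓
  (0,4): δ = 82.22°  ·
  (0,5): δ = 125.81°  ·
  (1,2): δ = 122.81°  ·
  (1,3): δ = 66.43°  ·
  (1,4): δ = 1.04°  ✓
  (1,5): δ = 42.55°  ✓
  (2,3): δ = 123.62°  ·
  (2,4): δ = 58.23°  ✓
  (2,5): δ = 14.63°  ✓
  (3,4): δ = 114.61°  ·
  (3,5): δ = 71.02°  ·
  (4,5): δ = 136.41°  ·
antipodal pairs: 6

count = 6; pairs: (0,2), (0,3), (1,4), (1,5), (2,4), (2,5)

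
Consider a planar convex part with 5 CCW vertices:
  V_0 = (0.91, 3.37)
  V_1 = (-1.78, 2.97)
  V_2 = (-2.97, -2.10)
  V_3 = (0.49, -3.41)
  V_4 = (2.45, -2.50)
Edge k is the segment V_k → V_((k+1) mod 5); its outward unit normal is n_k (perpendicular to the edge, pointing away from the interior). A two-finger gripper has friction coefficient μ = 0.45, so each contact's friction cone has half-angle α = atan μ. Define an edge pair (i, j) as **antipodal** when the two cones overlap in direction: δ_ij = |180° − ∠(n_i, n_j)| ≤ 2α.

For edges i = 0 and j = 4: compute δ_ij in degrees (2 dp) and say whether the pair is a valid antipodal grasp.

δ = 96.24°, invalid

α = atan 0.45 = 24.23°;  2α = 48.46°
edge 0: e_0 = (-2.69, -0.40);  n_0 = (-0.1471, +0.9891)
edge 4: e_4 = (-1.54, +5.87);  n_4 = (+0.9673, +0.2538)
∠(n_0, n_4) = 83.76°
δ = |180° − 83.76°| = 96.24°
96.24° > 2α = 48.46°  →  invalid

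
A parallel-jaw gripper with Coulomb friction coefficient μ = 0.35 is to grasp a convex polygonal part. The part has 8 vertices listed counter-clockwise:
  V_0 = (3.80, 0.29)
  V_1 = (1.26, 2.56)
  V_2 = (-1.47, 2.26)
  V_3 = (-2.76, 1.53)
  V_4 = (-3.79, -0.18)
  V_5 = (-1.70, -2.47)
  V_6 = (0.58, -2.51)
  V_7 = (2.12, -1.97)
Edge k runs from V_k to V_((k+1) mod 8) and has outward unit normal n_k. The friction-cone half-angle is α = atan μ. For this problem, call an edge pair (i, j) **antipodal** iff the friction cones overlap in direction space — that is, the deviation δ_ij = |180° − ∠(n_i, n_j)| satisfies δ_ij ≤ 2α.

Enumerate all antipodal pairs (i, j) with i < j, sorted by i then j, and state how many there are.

count = 7; pairs: (0,4), (1,5), (1,6), (2,5), (2,6), (2,7), (3,7)

α = atan 0.35 = 19.29°;  2α = 38.58°
n_0 = (+0.6664, +0.7456)
n_1 = (-0.1092, +0.9940)
n_2 = (-0.4925, +0.8703)
n_3 = (-0.8566, +0.5160)
n_4 = (-0.7386, -0.6741)
n_5 = (-0.0175, -0.9998)
n_6 = (+0.3309, -0.9437)
n_7 = (+0.8025, -0.5966)
  (0,1): δ = 131.94°  ·
  (0,2): δ = 108.71°  ·
  (0,3): δ = 79.28°  ·
  (0,4): δ = 5.83°  ✓
  (0,5): δ = 40.78°  ·
  (0,6): δ = 61.11°  ·
  (0,7): δ = 95.16°  ·
  (1,2): δ = 156.77°  ·
  (1,3): δ = 127.33°  ·
  (1,4): δ = 53.89°  ·
  (1,5): δ = 7.28°  ✓
  (1,6): δ = 13.05°  ✓
  (1,7): δ = 47.10°  ·
  (2,3): δ = 150.57°  ·
  (2,4): δ = 77.12°  ·
  (2,5): δ = 30.51°  ✓
  (2,6): δ = 10.18°  ✓
  (2,7): δ = 23.87°  ✓
  (3,4): δ = 106.55°  ·
  (3,5): δ = 59.94°  ·
  (3,6): δ = 39.61°  ·
  (3,7): δ = 5.56°  ✓
  (4,5): δ = 133.39°  ·
  (4,6): δ = 113.06°  ·
  (4,7): δ = 79.01°  ·
  (5,6): δ = 159.67°  ·
  (5,7): δ = 125.62°  ·
  (6,7): δ = 145.95°  ·
antipodal pairs: 7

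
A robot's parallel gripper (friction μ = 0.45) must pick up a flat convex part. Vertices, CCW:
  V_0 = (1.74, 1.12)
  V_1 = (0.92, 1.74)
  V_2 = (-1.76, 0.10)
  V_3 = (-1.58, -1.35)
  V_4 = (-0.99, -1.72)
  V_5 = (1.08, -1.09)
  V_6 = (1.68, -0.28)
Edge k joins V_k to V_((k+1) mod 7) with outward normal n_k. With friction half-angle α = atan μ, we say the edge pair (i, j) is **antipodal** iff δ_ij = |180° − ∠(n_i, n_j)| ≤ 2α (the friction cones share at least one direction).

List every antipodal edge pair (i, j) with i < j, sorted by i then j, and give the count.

count = 6; pairs: (0,2), (0,3), (1,4), (1,5), (2,5), (2,6)

α = atan 0.45 = 24.23°;  2α = 48.46°
n_0 = (+0.6031, +0.7977)
n_1 = (-0.5220, +0.8530)
n_2 = (-0.9924, -0.1232)
n_3 = (-0.5313, -0.8472)
n_4 = (+0.2912, -0.9567)
n_5 = (+0.8036, -0.5952)
n_6 = (+0.9991, -0.0428)
  (0,1): δ = 111.44°  ·
  (0,2): δ = 45.83°  ✓
  (0,3): δ = 5.00°  ✓
  (0,4): δ = 54.02°  ·
  (0,5): δ = 90.56°  ·
  (0,6): δ = 124.64°  ·
  (1,2): δ = 114.39°  ·
  (1,3): δ = 63.56°  ·
  (1,4): δ = 14.54°  ✓
  (1,5): δ = 22.01°  ✓
  (1,6): δ = 56.08°  ·
  (2,3): δ = 129.17°  ·
  (2,4): δ = 80.15°  ·
  (2,5): δ = 43.61°  ✓
  (2,6): δ = 9.53°  ✓
  (3,4): δ = 130.98°  ·
  (3,5): δ = 94.44°  ·
  (3,6): δ = 60.36°  ·
  (4,5): δ = 143.46°  ·
  (4,6): δ = 109.38°  ·
  (5,6): δ = 145.93°  ·
antipodal pairs: 6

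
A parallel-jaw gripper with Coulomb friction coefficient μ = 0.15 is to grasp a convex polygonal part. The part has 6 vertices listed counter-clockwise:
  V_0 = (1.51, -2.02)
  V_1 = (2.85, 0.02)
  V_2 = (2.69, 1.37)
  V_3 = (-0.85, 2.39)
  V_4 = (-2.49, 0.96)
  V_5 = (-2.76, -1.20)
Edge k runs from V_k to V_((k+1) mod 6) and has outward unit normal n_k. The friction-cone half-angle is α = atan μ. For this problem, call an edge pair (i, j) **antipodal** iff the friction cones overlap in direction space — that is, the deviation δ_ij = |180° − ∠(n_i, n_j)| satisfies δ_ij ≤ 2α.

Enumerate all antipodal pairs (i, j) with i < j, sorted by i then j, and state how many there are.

count = 3; pairs: (0,3), (1,4), (2,5)

α = atan 0.15 = 8.53°;  2α = 17.06°
n_0 = (+0.8358, -0.5490)
n_1 = (+0.9930, +0.1177)
n_2 = (+0.2769, +0.9609)
n_3 = (-0.6572, +0.7537)
n_4 = (-0.9923, +0.1240)
n_5 = (-0.1886, -0.9821)
  (0,1): δ = 139.94°  ·
  (0,2): δ = 72.77°  ·
  (0,3): δ = 15.61°  ✓
  (0,4): δ = 26.17°  ·
  (0,5): δ = 112.43°  ·
  (1,2): δ = 112.83°  ·
  (1,3): δ = 55.67°  ·
  (1,4): δ = 13.88°  ✓
  (1,5): δ = 72.37°  ·
  (2,3): δ = 122.84°  ·
  (2,4): δ = 81.05°  ·
  (2,5): δ = 5.20°  ✓
  (3,4): δ = 138.21°  ·
  (3,5): δ = 51.96°  ·
  (4,5): δ = 93.75°  ·
antipodal pairs: 3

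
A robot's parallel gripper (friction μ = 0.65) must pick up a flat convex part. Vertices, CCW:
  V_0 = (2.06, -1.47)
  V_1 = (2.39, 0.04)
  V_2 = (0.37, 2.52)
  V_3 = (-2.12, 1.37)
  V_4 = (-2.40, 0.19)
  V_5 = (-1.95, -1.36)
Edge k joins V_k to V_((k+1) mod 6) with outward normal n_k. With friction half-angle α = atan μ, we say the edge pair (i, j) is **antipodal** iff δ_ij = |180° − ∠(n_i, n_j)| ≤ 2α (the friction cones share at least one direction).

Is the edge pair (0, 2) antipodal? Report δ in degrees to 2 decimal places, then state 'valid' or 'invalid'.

δ = 52.88°, valid

α = atan 0.65 = 33.02°;  2α = 66.05°
edge 0: e_0 = (+0.33, +1.51);  n_0 = (+0.9769, -0.2135)
edge 2: e_2 = (-2.49, -1.15);  n_2 = (-0.4193, +0.9079)
∠(n_0, n_2) = 127.12°
δ = |180° − 127.12°| = 52.88°
52.88° ≤ 2α = 66.05°  →  valid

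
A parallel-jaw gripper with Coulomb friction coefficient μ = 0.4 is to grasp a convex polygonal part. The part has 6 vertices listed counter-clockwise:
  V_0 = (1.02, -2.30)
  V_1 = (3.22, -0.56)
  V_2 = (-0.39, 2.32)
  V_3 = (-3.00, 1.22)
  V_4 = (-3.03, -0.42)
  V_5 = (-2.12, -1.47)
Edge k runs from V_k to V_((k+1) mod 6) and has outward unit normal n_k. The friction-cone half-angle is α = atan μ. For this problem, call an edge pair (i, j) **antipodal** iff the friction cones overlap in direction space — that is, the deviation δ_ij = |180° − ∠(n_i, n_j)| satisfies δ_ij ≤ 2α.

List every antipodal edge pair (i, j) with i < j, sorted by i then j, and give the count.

count = 4; pairs: (0,2), (1,4), (1,5), (2,5)

α = atan 0.4 = 21.80°;  2α = 43.60°
n_0 = (+0.6203, -0.7843)
n_1 = (+0.6236, +0.7817)
n_2 = (-0.3884, +0.9215)
n_3 = (-0.9998, +0.0183)
n_4 = (-0.7557, -0.6549)
n_5 = (-0.2556, -0.9668)
  (0,1): δ = 76.92°  ·
  (0,2): δ = 15.49°  ✓
  (0,3): δ = 50.61°  ·
  (0,4): δ = 92.57°  ·
  (0,5): δ = 126.85°  ·
  (1,2): δ = 118.56°  ·
  (1,3): δ = 52.47°  ·
  (1,4): δ = 10.50°  ✓
  (1,5): δ = 23.78°  ✓
  (2,3): δ = 113.90°  ·
  (2,4): δ = 71.94°  ·
  (2,5): δ = 37.66°  ✓
  (3,4): δ = 138.04°  ·
  (3,5): δ = 103.76°  ·
  (4,5): δ = 145.72°  ·
antipodal pairs: 4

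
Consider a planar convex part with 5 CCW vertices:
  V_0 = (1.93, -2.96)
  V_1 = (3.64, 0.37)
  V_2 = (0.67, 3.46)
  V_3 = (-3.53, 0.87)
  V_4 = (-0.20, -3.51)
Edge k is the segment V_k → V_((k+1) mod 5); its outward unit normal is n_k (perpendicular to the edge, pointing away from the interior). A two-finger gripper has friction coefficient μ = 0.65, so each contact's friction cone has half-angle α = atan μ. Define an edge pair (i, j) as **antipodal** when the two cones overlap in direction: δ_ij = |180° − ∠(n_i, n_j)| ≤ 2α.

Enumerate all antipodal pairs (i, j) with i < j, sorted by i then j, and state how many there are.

α = atan 0.65 = 33.02°;  2α = 66.05°
n_0 = (+0.8896, -0.4568)
n_1 = (+0.7210, +0.6930)
n_2 = (-0.5249, +0.8512)
n_3 = (-0.7961, -0.6052)
n_4 = (+0.2500, -0.9682)
  (0,1): δ = 108.95°  ·
  (0,2): δ = 31.16°  ✓
  (0,3): δ = 64.43°  ✓
  (0,4): δ = 131.66°  ·
  (1,2): δ = 102.20°  ·
  (1,3): δ = 6.62°  ✓
  (1,4): δ = 60.61°  ✓
  (2,3): δ = 84.42°  ·
  (2,4): δ = 17.18°  ✓
  (3,4): δ = 112.77°  ·
antipodal pairs: 5

count = 5; pairs: (0,2), (0,3), (1,3), (1,4), (2,4)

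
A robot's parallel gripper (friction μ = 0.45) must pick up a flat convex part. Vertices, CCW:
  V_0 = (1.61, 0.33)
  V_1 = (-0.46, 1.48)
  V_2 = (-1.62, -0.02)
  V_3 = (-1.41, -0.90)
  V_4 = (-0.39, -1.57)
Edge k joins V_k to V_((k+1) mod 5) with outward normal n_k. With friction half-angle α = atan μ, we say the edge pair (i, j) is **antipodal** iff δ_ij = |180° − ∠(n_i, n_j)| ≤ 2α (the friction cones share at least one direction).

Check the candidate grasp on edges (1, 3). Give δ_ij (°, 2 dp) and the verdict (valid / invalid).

α = atan 0.45 = 24.23°;  2α = 48.46°
edge 1: e_1 = (-1.16, -1.50);  n_1 = (-0.7911, +0.6117)
edge 3: e_3 = (+1.02, -0.67);  n_3 = (-0.5490, -0.8358)
∠(n_1, n_3) = 94.42°
δ = |180° − 94.42°| = 85.58°
85.58° > 2α = 48.46°  →  invalid

δ = 85.58°, invalid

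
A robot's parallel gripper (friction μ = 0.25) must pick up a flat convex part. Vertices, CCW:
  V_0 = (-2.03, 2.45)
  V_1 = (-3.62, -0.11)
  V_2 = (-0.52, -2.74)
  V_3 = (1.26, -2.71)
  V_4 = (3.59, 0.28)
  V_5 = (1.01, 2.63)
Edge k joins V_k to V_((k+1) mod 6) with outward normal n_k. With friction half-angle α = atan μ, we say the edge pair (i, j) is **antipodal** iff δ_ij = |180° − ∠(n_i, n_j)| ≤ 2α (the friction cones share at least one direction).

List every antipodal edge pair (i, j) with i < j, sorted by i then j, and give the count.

count = 3; pairs: (0,3), (1,4), (2,5)

α = atan 0.25 = 14.04°;  2α = 28.07°
n_0 = (-0.8495, +0.5276)
n_1 = (-0.6469, -0.7625)
n_2 = (+0.0169, -0.9999)
n_3 = (+0.7888, -0.6147)
n_4 = (+0.6734, +0.7393)
n_5 = (-0.0591, +0.9983)
  (0,1): δ = 98.47°  ·
  (0,2): δ = 57.19°  ·
  (0,3): δ = 6.08°  ✓
  (0,4): δ = 79.52°  ·
  (0,5): δ = 125.23°  ·
  (1,2): δ = 138.72°  ·
  (1,3): δ = 87.62°  ·
  (1,4): δ = 2.02°  ✓
  (1,5): δ = 43.70°  ·
  (2,3): δ = 128.89°  ·
  (2,4): δ = 43.29°  ·
  (2,5): δ = 2.42°  ✓
  (3,4): δ = 94.40°  ·
  (3,5): δ = 48.68°  ·
  (4,5): δ = 134.28°  ·
antipodal pairs: 3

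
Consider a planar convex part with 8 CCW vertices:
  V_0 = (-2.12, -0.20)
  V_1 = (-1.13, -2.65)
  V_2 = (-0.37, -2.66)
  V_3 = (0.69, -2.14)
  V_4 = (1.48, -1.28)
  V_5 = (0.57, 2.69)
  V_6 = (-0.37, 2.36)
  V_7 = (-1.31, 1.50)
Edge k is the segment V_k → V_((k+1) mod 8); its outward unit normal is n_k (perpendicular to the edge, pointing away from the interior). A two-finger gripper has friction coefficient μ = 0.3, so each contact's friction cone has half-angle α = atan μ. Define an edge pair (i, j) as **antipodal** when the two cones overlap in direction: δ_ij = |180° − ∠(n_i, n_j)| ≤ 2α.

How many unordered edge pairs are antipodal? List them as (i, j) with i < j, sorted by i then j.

α = atan 0.3 = 16.70°;  2α = 33.40°
n_0 = (-0.9272, -0.3747)
n_1 = (-0.0132, -0.9999)
n_2 = (+0.4404, -0.8978)
n_3 = (+0.7364, -0.6765)
n_4 = (+0.9747, +0.2234)
n_5 = (-0.3312, +0.9435)
n_6 = (-0.6750, +0.7378)
n_7 = (-0.9028, +0.4301)
  (0,1): δ = 112.76°  ·
  (0,2): δ = 85.87°  ·
  (0,3): δ = 64.57°  ·
  (0,4): δ = 9.09°  ✓
  (0,5): δ = 87.34°  ·
  (0,6): δ = 110.45°  ·
  (0,7): δ = 132.52°  ·
  (1,2): δ = 153.12°  ·
  (1,3): δ = 131.82°  ·
  (1,4): δ = 76.34°  ·
  (1,5): δ = 20.10°  ✓
  (1,6): δ = 43.21°  ·
  (1,7): δ = 65.28°  ·
  (2,3): δ = 158.70°  ·
  (2,4): δ = 103.22°  ·
  (2,5): δ = 6.79°  ✓
  (2,6): δ = 16.32°  ✓
  (2,7): δ = 38.39°  ·
  (3,4): δ = 124.52°  ·
  (3,5): δ = 28.08°  ✓
  (3,6): δ = 4.97°  ✓
  (3,7): δ = 17.09°  ✓
  (4,5): δ = 83.57°  ·
  (4,6): δ = 60.46°  ·
  (4,7): δ = 38.39°  ·
  (5,6): δ = 156.89°  ·
  (5,7): δ = 134.82°  ·
  (6,7): δ = 157.93°  ·
antipodal pairs: 7

count = 7; pairs: (0,4), (1,5), (2,5), (2,6), (3,5), (3,6), (3,7)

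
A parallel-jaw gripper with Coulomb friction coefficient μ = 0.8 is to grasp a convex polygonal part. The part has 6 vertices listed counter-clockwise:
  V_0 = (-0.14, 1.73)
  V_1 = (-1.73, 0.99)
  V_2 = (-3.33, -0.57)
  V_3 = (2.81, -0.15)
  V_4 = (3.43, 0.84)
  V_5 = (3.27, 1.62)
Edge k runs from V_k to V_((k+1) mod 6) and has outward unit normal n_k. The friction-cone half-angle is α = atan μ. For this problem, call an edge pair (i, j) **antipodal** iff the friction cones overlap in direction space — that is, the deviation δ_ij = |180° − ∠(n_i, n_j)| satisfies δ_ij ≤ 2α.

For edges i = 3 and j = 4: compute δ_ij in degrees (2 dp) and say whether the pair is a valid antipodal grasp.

α = atan 0.8 = 38.66°;  2α = 77.32°
edge 3: e_3 = (+0.62, +0.99);  n_3 = (+0.8475, -0.5308)
edge 4: e_4 = (-0.16, +0.78);  n_4 = (+0.9796, +0.2009)
∠(n_3, n_4) = 43.65°
δ = |180° − 43.65°| = 136.35°
136.35° > 2α = 77.32°  →  invalid

δ = 136.35°, invalid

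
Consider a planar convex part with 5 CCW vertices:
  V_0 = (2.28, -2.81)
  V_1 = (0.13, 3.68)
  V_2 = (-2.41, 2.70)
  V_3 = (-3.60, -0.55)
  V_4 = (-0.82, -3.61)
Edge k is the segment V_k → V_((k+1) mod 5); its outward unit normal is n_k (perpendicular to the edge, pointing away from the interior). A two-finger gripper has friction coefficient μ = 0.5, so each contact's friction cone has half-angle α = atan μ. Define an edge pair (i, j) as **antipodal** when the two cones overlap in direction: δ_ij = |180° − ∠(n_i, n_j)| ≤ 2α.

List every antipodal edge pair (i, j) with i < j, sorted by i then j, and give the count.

count = 3; pairs: (0,2), (0,3), (1,4)

α = atan 0.5 = 26.57°;  2α = 53.13°
n_0 = (+0.9493, +0.3145)
n_1 = (-0.3600, +0.9330)
n_2 = (-0.9390, +0.3438)
n_3 = (-0.7402, -0.6724)
n_4 = (+0.2499, -0.9683)
  (0,1): δ = 87.23°  ·
  (0,2): δ = 38.44°  ✓
  (0,3): δ = 23.93°  ✓
  (0,4): δ = 86.14°  ·
  (1,2): δ = 131.21°  ·
  (1,3): δ = 68.84°  ·
  (1,4): δ = 6.63°  ✓
  (2,3): δ = 117.63°  ·
  (2,4): δ = 55.42°  ·
  (3,4): δ = 117.78°  ·
antipodal pairs: 3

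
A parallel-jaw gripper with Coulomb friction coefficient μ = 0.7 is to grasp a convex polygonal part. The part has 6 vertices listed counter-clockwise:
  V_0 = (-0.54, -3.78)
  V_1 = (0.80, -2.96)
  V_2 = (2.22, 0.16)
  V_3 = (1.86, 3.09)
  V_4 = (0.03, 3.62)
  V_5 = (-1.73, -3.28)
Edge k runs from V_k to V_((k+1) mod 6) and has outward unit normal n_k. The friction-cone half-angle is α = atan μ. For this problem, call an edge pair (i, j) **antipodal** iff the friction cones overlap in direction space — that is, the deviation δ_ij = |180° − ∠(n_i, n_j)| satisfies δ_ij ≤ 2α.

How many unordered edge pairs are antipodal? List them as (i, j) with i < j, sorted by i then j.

count = 6; pairs: (0,3), (0,4), (1,4), (2,4), (2,5), (3,5)

α = atan 0.7 = 34.99°;  2α = 69.98°
n_0 = (+0.5220, -0.8530)
n_1 = (+0.9102, -0.4142)
n_2 = (+0.9925, +0.1219)
n_3 = (+0.2782, +0.9605)
n_4 = (-0.9690, +0.2472)
n_5 = (-0.3874, -0.9219)
  (0,1): δ = 145.94°  ·
  (0,2): δ = 114.46°  ·
  (0,3): δ = 47.62°  ✓
  (0,4): δ = 44.23°  ✓
  (0,5): δ = 125.75°  ·
  (1,2): δ = 148.52°  ·
  (1,3): δ = 81.68°  ·
  (1,4): δ = 10.16°  ✓
  (1,5): δ = 91.68°  ·
  (2,3): δ = 113.16°  ·
  (2,4): δ = 21.31°  ✓
  (2,5): δ = 60.20°  ✓
  (3,4): δ = 88.16°  ·
  (3,5): δ = 6.64°  ✓
  (4,5): δ = 98.48°  ·
antipodal pairs: 6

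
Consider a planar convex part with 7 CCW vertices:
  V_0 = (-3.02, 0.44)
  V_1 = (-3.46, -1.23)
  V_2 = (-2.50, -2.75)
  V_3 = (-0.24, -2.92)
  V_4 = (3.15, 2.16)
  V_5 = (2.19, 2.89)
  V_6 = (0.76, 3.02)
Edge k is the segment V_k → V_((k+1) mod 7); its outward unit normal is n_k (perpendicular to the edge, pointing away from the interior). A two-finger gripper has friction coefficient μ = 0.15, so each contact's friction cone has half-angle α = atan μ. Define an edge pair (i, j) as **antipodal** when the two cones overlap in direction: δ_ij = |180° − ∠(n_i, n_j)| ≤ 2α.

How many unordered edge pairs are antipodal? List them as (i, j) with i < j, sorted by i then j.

count = 1; pairs: (2,5)

α = atan 0.15 = 8.53°;  2α = 17.06°
n_0 = (-0.9670, +0.2548)
n_1 = (-0.8455, -0.5340)
n_2 = (-0.0750, -0.9972)
n_3 = (+0.8318, -0.5551)
n_4 = (+0.6053, +0.7960)
n_5 = (+0.0905, +0.9959)
n_6 = (-0.5637, +0.8259)
  (0,1): δ = 132.96°  ·
  (0,2): δ = 79.54°  ·
  (0,3): δ = 18.96°  ·
  (0,4): δ = 67.51°  ·
  (0,5): δ = 99.57°  ·
  (0,6): δ = 139.08°  ·
  (1,2): δ = 126.58°  ·
  (1,3): δ = 65.99°  ·
  (1,4): δ = 20.47°  ·
  (1,5): δ = 52.53°  ·
  (1,6): δ = 92.04°  ·
  (2,3): δ = 119.41°  ·
  (2,4): δ = 32.95°  ·
  (2,5): δ = 0.89°  ✓
  (2,6): δ = 38.62°  ·
  (3,4): δ = 93.53°  ·
  (3,5): δ = 61.48°  ·
  (3,6): δ = 21.97°  ·
  (4,5): δ = 147.94°  ·
  (4,6): δ = 108.43°  ·
  (5,6): δ = 140.49°  ·
antipodal pairs: 1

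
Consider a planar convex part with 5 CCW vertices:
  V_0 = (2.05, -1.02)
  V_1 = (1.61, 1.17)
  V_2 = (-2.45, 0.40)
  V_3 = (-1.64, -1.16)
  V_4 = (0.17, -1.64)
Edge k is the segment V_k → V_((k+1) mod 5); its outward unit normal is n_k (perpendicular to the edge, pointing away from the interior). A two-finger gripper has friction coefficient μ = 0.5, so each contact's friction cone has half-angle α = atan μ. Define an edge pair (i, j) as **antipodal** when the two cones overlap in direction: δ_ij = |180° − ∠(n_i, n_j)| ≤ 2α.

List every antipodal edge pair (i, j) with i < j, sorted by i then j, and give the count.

α = atan 0.5 = 26.57°;  2α = 53.13°
n_0 = (+0.9804, +0.1970)
n_1 = (-0.1863, +0.9825)
n_2 = (-0.8875, -0.4608)
n_3 = (-0.2563, -0.9666)
n_4 = (+0.3132, -0.9497)
  (0,1): δ = 90.62°  ·
  (0,2): δ = 16.08°  ✓
  (0,3): δ = 63.79°  ·
  (0,4): δ = 96.89°  ·
  (1,2): δ = 73.30°  ·
  (1,3): δ = 25.59°  ✓
  (1,4): δ = 7.51°  ✓
  (2,3): δ = 132.29°  ·
  (2,4): δ = 99.19°  ·
  (3,4): δ = 146.90°  ·
antipodal pairs: 3

count = 3; pairs: (0,2), (1,3), (1,4)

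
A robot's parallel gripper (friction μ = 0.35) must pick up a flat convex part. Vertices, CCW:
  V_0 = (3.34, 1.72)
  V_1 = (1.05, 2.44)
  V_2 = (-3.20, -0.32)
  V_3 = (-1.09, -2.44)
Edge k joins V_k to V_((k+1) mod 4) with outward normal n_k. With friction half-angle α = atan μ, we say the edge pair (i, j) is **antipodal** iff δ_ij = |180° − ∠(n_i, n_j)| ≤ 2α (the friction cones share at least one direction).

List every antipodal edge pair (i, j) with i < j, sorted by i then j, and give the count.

count = 2; pairs: (0,2), (1,3)

α = atan 0.35 = 19.29°;  2α = 38.58°
n_0 = (+0.2999, +0.9540)
n_1 = (-0.5446, +0.8387)
n_2 = (-0.7088, -0.7054)
n_3 = (+0.6845, -0.7290)
  (0,1): δ = 129.55°  ·
  (0,2): δ = 27.68°  ✓
  (0,3): δ = 60.65°  ·
  (1,2): δ = 78.14°  ·
  (1,3): δ = 10.20°  ✓
  (2,3): δ = 91.66°  ·
antipodal pairs: 2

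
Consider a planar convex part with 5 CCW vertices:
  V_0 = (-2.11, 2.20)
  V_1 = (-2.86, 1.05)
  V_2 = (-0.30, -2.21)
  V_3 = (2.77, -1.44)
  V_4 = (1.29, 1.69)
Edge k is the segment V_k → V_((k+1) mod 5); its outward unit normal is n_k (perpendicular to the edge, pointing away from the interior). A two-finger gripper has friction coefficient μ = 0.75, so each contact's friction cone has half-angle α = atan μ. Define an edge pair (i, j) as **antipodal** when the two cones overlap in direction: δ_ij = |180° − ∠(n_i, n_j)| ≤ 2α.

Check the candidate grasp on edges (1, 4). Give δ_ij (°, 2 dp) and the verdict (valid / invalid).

δ = 43.33°, valid

α = atan 0.75 = 36.87°;  2α = 73.74°
edge 1: e_1 = (+2.56, -3.26);  n_1 = (-0.7865, -0.6176)
edge 4: e_4 = (-3.40, +0.51);  n_4 = (+0.1483, +0.9889)
∠(n_1, n_4) = 136.67°
δ = |180° − 136.67°| = 43.33°
43.33° ≤ 2α = 73.74°  →  valid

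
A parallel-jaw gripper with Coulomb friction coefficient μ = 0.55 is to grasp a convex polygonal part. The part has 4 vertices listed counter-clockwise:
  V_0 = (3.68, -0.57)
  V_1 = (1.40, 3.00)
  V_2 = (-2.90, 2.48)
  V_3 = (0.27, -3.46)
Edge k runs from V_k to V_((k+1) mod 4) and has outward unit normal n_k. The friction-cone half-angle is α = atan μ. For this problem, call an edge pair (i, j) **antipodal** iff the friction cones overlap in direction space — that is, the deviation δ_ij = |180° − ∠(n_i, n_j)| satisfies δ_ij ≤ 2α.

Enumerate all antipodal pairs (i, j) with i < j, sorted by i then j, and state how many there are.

count = 2; pairs: (0,2), (1,3)

α = atan 0.55 = 28.81°;  2α = 57.62°
n_0 = (+0.8428, +0.5382)
n_1 = (-0.1201, +0.9928)
n_2 = (-0.8822, -0.4708)
n_3 = (+0.6465, -0.7629)
  (0,1): δ = 115.67°  ·
  (0,2): δ = 4.48°  ✓
  (0,3): δ = 97.72°  ·
  (1,2): δ = 68.81°  ·
  (1,3): δ = 33.39°  ✓
  (2,3): δ = 77.81°  ·
antipodal pairs: 2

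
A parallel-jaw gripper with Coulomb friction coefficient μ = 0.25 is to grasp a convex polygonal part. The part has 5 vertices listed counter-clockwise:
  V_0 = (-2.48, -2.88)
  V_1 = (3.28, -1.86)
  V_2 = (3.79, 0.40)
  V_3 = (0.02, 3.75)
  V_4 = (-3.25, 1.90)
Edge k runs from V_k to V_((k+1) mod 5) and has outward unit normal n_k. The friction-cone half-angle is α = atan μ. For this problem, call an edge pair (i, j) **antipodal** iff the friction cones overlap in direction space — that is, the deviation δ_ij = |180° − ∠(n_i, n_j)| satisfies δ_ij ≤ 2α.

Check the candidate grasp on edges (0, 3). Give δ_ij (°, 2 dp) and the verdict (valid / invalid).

δ = 19.46°, valid

α = atan 0.25 = 14.04°;  2α = 28.07°
edge 0: e_0 = (+5.76, +1.02);  n_0 = (+0.1744, -0.9847)
edge 3: e_3 = (-3.27, -1.85);  n_3 = (-0.4924, +0.8704)
∠(n_0, n_3) = 160.54°
δ = |180° − 160.54°| = 19.46°
19.46° ≤ 2α = 28.07°  →  valid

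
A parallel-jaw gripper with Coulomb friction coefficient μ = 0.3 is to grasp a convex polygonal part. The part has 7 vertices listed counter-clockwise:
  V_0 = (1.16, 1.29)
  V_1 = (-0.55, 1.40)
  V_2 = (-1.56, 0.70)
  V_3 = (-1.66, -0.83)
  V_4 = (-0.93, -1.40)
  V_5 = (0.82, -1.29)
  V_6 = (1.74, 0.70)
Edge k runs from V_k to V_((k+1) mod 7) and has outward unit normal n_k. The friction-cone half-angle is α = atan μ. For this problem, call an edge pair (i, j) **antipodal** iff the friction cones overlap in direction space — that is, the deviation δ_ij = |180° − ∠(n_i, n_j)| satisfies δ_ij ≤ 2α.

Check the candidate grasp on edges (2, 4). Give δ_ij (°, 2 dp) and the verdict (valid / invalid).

δ = 82.66°, invalid

α = atan 0.3 = 16.70°;  2α = 33.40°
edge 2: e_2 = (-0.10, -1.53);  n_2 = (-0.9979, +0.0652)
edge 4: e_4 = (+1.75, +0.11);  n_4 = (+0.0627, -0.9980)
∠(n_2, n_4) = 97.34°
δ = |180° − 97.34°| = 82.66°
82.66° > 2α = 33.40°  →  invalid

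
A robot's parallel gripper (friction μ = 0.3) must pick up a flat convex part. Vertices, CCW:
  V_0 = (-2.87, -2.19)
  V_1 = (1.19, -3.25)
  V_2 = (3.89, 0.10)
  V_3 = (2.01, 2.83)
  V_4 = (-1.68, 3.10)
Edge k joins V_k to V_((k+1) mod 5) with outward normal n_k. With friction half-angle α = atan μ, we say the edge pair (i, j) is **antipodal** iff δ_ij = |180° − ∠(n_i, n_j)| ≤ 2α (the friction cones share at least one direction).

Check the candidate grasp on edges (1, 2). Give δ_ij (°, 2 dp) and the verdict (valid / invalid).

α = atan 0.3 = 16.70°;  2α = 33.40°
edge 1: e_1 = (+2.70, +3.35);  n_1 = (+0.7786, -0.6275)
edge 2: e_2 = (-1.88, +2.73);  n_2 = (+0.8236, +0.5672)
∠(n_1, n_2) = 73.42°
δ = |180° − 73.42°| = 106.58°
106.58° > 2α = 33.40°  →  invalid

δ = 106.58°, invalid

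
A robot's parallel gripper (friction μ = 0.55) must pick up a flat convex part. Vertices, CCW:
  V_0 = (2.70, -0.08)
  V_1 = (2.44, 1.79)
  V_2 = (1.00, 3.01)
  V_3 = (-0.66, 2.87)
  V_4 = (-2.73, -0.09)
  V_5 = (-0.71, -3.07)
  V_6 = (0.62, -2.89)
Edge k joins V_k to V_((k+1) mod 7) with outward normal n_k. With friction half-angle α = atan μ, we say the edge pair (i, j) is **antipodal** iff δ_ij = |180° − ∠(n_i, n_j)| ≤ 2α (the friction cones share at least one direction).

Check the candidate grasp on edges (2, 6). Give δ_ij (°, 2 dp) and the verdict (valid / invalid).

α = atan 0.55 = 28.81°;  2α = 57.62°
edge 2: e_2 = (-1.66, -0.14);  n_2 = (-0.0840, +0.9965)
edge 6: e_6 = (+2.08, +2.81);  n_6 = (+0.8038, -0.5950)
∠(n_2, n_6) = 131.33°
δ = |180° − 131.33°| = 48.67°
48.67° ≤ 2α = 57.62°  →  valid

δ = 48.67°, valid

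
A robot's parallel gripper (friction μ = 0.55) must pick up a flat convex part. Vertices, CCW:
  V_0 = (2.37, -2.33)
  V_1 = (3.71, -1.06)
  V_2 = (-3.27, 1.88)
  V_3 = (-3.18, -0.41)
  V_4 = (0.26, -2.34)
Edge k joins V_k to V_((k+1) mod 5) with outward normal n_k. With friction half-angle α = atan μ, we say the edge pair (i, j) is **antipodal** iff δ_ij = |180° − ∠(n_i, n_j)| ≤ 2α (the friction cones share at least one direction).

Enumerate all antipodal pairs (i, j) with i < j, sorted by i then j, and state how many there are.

α = atan 0.55 = 28.81°;  2α = 57.62°
n_0 = (+0.6879, -0.7258)
n_1 = (+0.3882, +0.9216)
n_2 = (-0.9992, -0.0393)
n_3 = (-0.4893, -0.8721)
n_4 = (+0.0047, -1.0000)
  (0,1): δ = 66.30°  ·
  (0,2): δ = 48.79°  ✓
  (0,3): δ = 107.24°  ·
  (0,4): δ = 136.81°  ·
  (1,2): δ = 64.91°  ·
  (1,3): δ = 6.45°  ✓
  (1,4): δ = 23.11°  ✓
  (2,3): δ = 121.55°  ·
  (2,4): δ = 91.98°  ·
  (3,4): δ = 150.43°  ·
antipodal pairs: 3

count = 3; pairs: (0,2), (1,3), (1,4)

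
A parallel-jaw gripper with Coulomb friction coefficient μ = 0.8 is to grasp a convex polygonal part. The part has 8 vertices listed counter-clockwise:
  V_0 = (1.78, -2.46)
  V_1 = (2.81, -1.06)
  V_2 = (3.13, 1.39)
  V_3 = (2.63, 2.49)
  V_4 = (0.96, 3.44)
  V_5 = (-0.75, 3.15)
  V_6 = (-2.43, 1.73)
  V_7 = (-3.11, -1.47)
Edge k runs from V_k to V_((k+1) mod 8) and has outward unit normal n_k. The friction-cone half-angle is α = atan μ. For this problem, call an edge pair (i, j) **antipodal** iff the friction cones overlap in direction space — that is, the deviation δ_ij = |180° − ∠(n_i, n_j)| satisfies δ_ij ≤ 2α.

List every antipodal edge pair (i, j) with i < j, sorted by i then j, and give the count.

count = 13; pairs: (0,4), (0,5), (0,6), (1,4), (1,5), (1,6), (2,5), (2,6), (2,7), (3,6), (3,7), (4,7), (5,7)

α = atan 0.8 = 38.66°;  2α = 77.32°
n_0 = (+0.8055, -0.5926)
n_1 = (+0.9916, -0.1295)
n_2 = (+0.9104, +0.4138)
n_3 = (+0.4945, +0.8692)
n_4 = (-0.1672, +0.9859)
n_5 = (-0.6455, +0.7637)
n_6 = (-0.9782, +0.2079)
n_7 = (-0.1984, -0.9801)
  (0,1): δ = 151.10°  ·
  (0,2): δ = 119.21°  ·
  (0,3): δ = 83.29°  ·
  (0,4): δ = 44.03°  ✓
  (0,5): δ = 13.45°  ✓
  (0,6): δ = 24.35°  ✓
  (0,7): δ = 114.90°  ·
  (1,2): δ = 148.11°  ·
  (1,3): δ = 112.19°  ·
  (1,4): δ = 72.93°  ✓
  (1,5): δ = 42.35°  ✓
  (1,6): δ = 4.56°  ✓
  (1,7): δ = 86.00°  ·
  (2,3): δ = 144.08°  ·
  (2,4): δ = 104.82°  ·
  (2,5): δ = 74.24°  ✓
  (2,6): δ = 36.44°  ✓
  (2,7): δ = 54.11°  ✓
  (3,4): δ = 140.74°  ·
  (3,5): δ = 110.16°  ·
  (3,6): δ = 72.36°  ✓
  (3,7): δ = 18.19°  ✓
  (4,5): δ = 149.42°  ·
  (4,6): δ = 111.62°  ·
  (4,7): δ = 21.07°  ✓
  (5,6): δ = 142.20°  ·
  (5,7): δ = 51.65°  ✓
  (6,7): δ = 89.45°  ·
antipodal pairs: 13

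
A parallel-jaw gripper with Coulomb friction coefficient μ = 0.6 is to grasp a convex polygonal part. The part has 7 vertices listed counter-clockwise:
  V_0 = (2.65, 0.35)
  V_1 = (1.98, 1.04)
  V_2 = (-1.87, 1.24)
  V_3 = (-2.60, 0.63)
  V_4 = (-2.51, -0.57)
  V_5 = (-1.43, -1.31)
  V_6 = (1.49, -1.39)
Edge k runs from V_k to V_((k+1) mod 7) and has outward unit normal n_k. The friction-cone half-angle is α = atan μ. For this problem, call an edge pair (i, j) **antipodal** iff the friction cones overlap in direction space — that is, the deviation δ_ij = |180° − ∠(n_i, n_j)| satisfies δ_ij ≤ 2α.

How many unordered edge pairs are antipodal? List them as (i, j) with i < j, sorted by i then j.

count = 9; pairs: (0,3), (0,4), (0,5), (1,4), (1,5), (1,6), (2,5), (2,6), (3,6)

α = atan 0.6 = 30.96°;  2α = 61.93°
n_0 = (+0.7174, +0.6966)
n_1 = (+0.0519, +0.9987)
n_2 = (-0.6412, +0.7674)
n_3 = (-0.9972, -0.0748)
n_4 = (-0.5652, -0.8249)
n_5 = (-0.0274, -0.9996)
n_6 = (+0.8321, -0.5547)
  (0,1): δ = 137.13°  ·
  (0,2): δ = 94.27°  ·
  (0,3): δ = 39.87°  ✓
  (0,4): δ = 11.42°  ✓
  (0,5): δ = 44.27°  ✓
  (0,6): δ = 102.15°  ·
  (1,2): δ = 137.14°  ·
  (1,3): δ = 82.74°  ·
  (1,4): δ = 31.44°  ✓
  (1,5): δ = 1.40°  ✓
  (1,6): δ = 59.28°  ✓
  (2,3): δ = 125.59°  ·
  (2,4): δ = 74.30°  ·
  (2,5): δ = 41.45°  ✓
  (2,6): δ = 16.43°  ✓
  (3,4): δ = 128.71°  ·
  (3,5): δ = 95.86°  ·
  (3,6): δ = 37.98°  ✓
  (4,5): δ = 147.15°  ·
  (4,6): δ = 89.27°  ·
  (5,6): δ = 122.12°  ·
antipodal pairs: 9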